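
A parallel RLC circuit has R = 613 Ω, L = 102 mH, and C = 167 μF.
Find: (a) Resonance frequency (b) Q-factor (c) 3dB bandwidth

Step 1 — Resonance: ω₀ = 1/√(LC) = 1/√(0.102·0.000167) = 242.3 rad/s.
Step 2 — f₀ = ω₀/(2π) = 38.56 Hz.
Step 3 — Parallel Q: Q = R/(ω₀L) = 613/(242.3·0.102) = 24.8.
Step 4 — Bandwidth: Δω = ω₀/Q = 9.768 rad/s; BW = Δω/(2π) = 1.555 Hz.

(a) f₀ = 38.56 Hz  (b) Q = 24.8  (c) BW = 1.555 Hz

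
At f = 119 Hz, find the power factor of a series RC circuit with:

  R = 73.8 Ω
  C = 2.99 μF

Step 1 — Angular frequency: ω = 2π·f = 2π·119 = 747.7 rad/s.
Step 2 — Component impedances:
  R: Z = R = 73.8 Ω
  C: Z = 1/(jωC) = -j/(ω·C) = 0 - j447.3 Ω
Step 3 — Series combination: Z_total = R + C = 73.8 - j447.3 Ω = 453.4∠-80.6° Ω.
Step 4 — Power factor: PF = cos(φ) = Re(Z)/|Z| = 73.8/453.4 = 0.1628.
Step 5 — Type: Im(Z) = -447.3 ⇒ leading (phase φ = -80.6°).

PF = 0.1628 (leading, φ = -80.6°)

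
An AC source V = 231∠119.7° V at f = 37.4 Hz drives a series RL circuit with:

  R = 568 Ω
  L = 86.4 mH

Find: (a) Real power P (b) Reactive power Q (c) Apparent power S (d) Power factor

Step 1 — Angular frequency: ω = 2π·f = 2π·37.4 = 235 rad/s.
Step 2 — Component impedances:
  R: Z = R = 568 Ω
  L: Z = jωL = j·235·0.0864 = 0 + j20.3 Ω
Step 3 — Series combination: Z_total = R + L = 568 + j20.3 Ω = 568.4∠2.0° Ω.
Step 4 — Source phasor: V = 231∠119.7° V = -114.5 + j200.7 V.
Step 5 — Current: I = V / Z = -0.1886 + j0.36 A = 0.4064∠117.7° A.
Step 6 — Complex power: S = V·I* = 93.83 + j3.354 VA.
Step 7 — Real power: P = Re(S) = 93.83 W.
Step 8 — Reactive power: Q = Im(S) = 3.354 VAR.
Step 9 — Apparent power: |S| = 93.89 VA.
Step 10 — Power factor: PF = P/|S| = 0.9994 (lagging).

(a) P = 93.83 W  (b) Q = 3.354 VAR  (c) S = 93.89 VA  (d) PF = 0.9994 (lagging)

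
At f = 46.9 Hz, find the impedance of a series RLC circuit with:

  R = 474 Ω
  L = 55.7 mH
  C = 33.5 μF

Step 1 — Angular frequency: ω = 2π·f = 2π·46.9 = 294.7 rad/s.
Step 2 — Component impedances:
  R: Z = R = 474 Ω
  L: Z = jωL = j·294.7·0.0557 = 0 + j16.41 Ω
  C: Z = 1/(jωC) = -j/(ω·C) = 0 - j101.3 Ω
Step 3 — Series combination: Z_total = R + L + C = 474 - j84.88 Ω = 481.5∠-10.2° Ω.

Z = 474 - j84.88 Ω = 481.5∠-10.2° Ω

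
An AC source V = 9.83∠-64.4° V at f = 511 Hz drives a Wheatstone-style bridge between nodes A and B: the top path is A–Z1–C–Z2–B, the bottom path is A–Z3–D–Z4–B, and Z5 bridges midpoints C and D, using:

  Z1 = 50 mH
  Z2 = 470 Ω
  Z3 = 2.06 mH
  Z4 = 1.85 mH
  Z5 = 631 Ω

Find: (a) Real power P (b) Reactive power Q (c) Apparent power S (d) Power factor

Step 1 — Angular frequency: ω = 2π·f = 2π·511 = 3211 rad/s.
Step 2 — Component impedances:
  Z1: Z = jωL = j·3211·0.05 = 0 + j160.5 Ω
  Z2: Z = R = 470 Ω
  Z3: Z = jωL = j·3211·0.00206 = 0 + j6.614 Ω
  Z4: Z = jωL = j·3211·0.00185 = 0 + j5.94 Ω
  Z5: Z = R = 631 Ω
Step 3 — Bridge requires nodal analysis (the Z5 bridge couples midpoints C and D, so the two paths cannot be reduced to a simple series/parallel combination). Setting node B to ground and injecting 1 A at node A, the 3-node admittance system at A, C, D solves to V_A = Z_AB = 0.2987 + j12.38 Ω = 12.39∠88.6° Ω.
Step 4 — Source phasor: V = 9.83∠-64.4° V = 4.247 - j8.865 V.
Step 5 — Current: I = V / Z = -0.7071 - j0.36 A = 0.7935∠-153.0° A.
Step 6 — Complex power: S = V·I* = 0.1881 + j7.798 VA.
Step 7 — Real power: P = Re(S) = 0.1881 W.
Step 8 — Reactive power: Q = Im(S) = 7.798 VAR.
Step 9 — Apparent power: |S| = 7.8 VA.
Step 10 — Power factor: PF = P/|S| = 0.02411 (lagging).

(a) P = 0.1881 W  (b) Q = 7.798 VAR  (c) S = 7.8 VA  (d) PF = 0.02411 (lagging)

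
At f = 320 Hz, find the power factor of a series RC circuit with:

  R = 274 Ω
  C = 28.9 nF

Step 1 — Angular frequency: ω = 2π·f = 2π·320 = 2011 rad/s.
Step 2 — Component impedances:
  R: Z = R = 274 Ω
  C: Z = 1/(jωC) = -j/(ω·C) = 0 - j1.721e+04 Ω
Step 3 — Series combination: Z_total = R + C = 274 - j1.721e+04 Ω = 1.721e+04∠-89.1° Ω.
Step 4 — Power factor: PF = cos(φ) = Re(Z)/|Z| = 274/1.721e+04 = 0.01592.
Step 5 — Type: Im(Z) = -1.721e+04 ⇒ leading (phase φ = -89.1°).

PF = 0.01592 (leading, φ = -89.1°)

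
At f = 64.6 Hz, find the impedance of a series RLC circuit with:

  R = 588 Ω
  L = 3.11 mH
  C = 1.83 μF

Step 1 — Angular frequency: ω = 2π·f = 2π·64.6 = 405.9 rad/s.
Step 2 — Component impedances:
  R: Z = R = 588 Ω
  L: Z = jωL = j·405.9·0.00311 = 0 + j1.262 Ω
  C: Z = 1/(jωC) = -j/(ω·C) = 0 - j1346 Ω
Step 3 — Series combination: Z_total = R + L + C = 588 - j1345 Ω = 1468∠-66.4° Ω.

Z = 588 - j1345 Ω = 1468∠-66.4° Ω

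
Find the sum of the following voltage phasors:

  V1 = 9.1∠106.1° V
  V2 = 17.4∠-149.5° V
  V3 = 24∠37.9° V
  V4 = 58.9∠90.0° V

Step 1 — Convert each phasor to rectangular form:
  V1 = 9.1·(cos(106.1°) + j·sin(106.1°)) = -2.524 + j8.743 V
  V2 = 17.4·(cos(-149.5°) + j·sin(-149.5°)) = -14.99 - j8.831 V
  V3 = 24·(cos(37.9°) + j·sin(37.9°)) = 18.94 + j14.74 V
  V4 = 58.9·(cos(90.0°) + j·sin(90.0°)) = 0 + j58.9 V
Step 2 — Sum components: V_total = 1.422 + j73.55 V.
Step 3 — Convert to polar: |V_total| = 73.57 V, ∠V_total = 88.9°.

V_total = 73.57∠88.9° V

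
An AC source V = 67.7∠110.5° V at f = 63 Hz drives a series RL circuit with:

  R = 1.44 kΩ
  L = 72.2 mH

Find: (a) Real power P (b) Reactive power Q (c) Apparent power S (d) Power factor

Step 1 — Angular frequency: ω = 2π·f = 2π·63 = 395.8 rad/s.
Step 2 — Component impedances:
  R: Z = R = 1440 Ω
  L: Z = jωL = j·395.8·0.0722 = 0 + j28.58 Ω
Step 3 — Series combination: Z_total = R + L = 1440 + j28.58 Ω = 1440∠1.1° Ω.
Step 4 — Source phasor: V = 67.7∠110.5° V = -23.71 + j63.41 V.
Step 5 — Current: I = V / Z = -0.01558 + j0.04435 A = 0.047∠109.4° A.
Step 6 — Complex power: S = V·I* = 3.182 + j0.06314 VA.
Step 7 — Real power: P = Re(S) = 3.182 W.
Step 8 — Reactive power: Q = Im(S) = 0.06314 VAR.
Step 9 — Apparent power: |S| = 3.182 VA.
Step 10 — Power factor: PF = P/|S| = 0.9998 (lagging).

(a) P = 3.182 W  (b) Q = 0.06314 VAR  (c) S = 3.182 VA  (d) PF = 0.9998 (lagging)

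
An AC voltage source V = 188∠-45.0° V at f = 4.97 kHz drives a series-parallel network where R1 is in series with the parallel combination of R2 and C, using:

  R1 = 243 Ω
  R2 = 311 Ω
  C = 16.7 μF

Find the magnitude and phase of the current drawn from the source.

Step 1 — Angular frequency: ω = 2π·f = 2π·4970 = 3.123e+04 rad/s.
Step 2 — Component impedances:
  R1: Z = R = 243 Ω
  R2: Z = R = 311 Ω
  C: Z = 1/(jωC) = -j/(ω·C) = 0 - j1.918 Ω
Step 3 — Parallel branch: R2 || C = 1/(1/R2 + 1/C) = 0.01182 - j1.917 Ω.
Step 4 — Series with R1: Z_total = R1 + (R2 || C) = 243 - j1.917 Ω = 243∠-0.5° Ω.
Step 5 — Source phasor: V = 188∠-45.0° V = 132.9 - j132.9 V.
Step 6 — Ohm's law: I = V / Z_total = (132.9 - j132.9) / (243 - j1.917) = 0.5513 - j0.5427 A.
Step 7 — Convert to polar: |I| = 0.7736 A, ∠I = -44.5°.

I = 0.7736∠-44.5° A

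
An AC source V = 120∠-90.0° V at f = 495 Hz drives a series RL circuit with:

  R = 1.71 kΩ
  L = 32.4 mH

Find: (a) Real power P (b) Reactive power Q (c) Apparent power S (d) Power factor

Step 1 — Angular frequency: ω = 2π·f = 2π·495 = 3110 rad/s.
Step 2 — Component impedances:
  R: Z = R = 1710 Ω
  L: Z = jωL = j·3110·0.0324 = 0 + j100.8 Ω
Step 3 — Series combination: Z_total = R + L = 1710 + j100.8 Ω = 1713∠3.4° Ω.
Step 4 — Source phasor: V = 120∠-90.0° V = 0 - j120 V.
Step 5 — Current: I = V / Z = -0.004121 - j0.06993 A = 0.07005∠-93.4° A.
Step 6 — Complex power: S = V·I* = 8.392 + j0.4945 VA.
Step 7 — Real power: P = Re(S) = 8.392 W.
Step 8 — Reactive power: Q = Im(S) = 0.4945 VAR.
Step 9 — Apparent power: |S| = 8.406 VA.
Step 10 — Power factor: PF = P/|S| = 0.9983 (lagging).

(a) P = 8.392 W  (b) Q = 0.4945 VAR  (c) S = 8.406 VA  (d) PF = 0.9983 (lagging)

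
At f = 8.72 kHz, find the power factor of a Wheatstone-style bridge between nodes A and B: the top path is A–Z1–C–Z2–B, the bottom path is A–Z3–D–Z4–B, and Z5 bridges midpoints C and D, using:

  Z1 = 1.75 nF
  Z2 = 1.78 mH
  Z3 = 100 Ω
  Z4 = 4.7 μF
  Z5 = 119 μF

Step 1 — Angular frequency: ω = 2π·f = 2π·8720 = 5.479e+04 rad/s.
Step 2 — Component impedances:
  Z1: Z = 1/(jωC) = -j/(ω·C) = 0 - j1.043e+04 Ω
  Z2: Z = jωL = j·5.479e+04·0.00178 = 0 + j97.53 Ω
  Z3: Z = R = 100 Ω
  Z4: Z = 1/(jωC) = -j/(ω·C) = 0 - j3.883 Ω
  Z5: Z = 1/(jωC) = -j/(ω·C) = 0 - j0.1534 Ω
Step 3 — Bridge requires nodal analysis (the Z5 bridge couples midpoints C and D, so the two paths cannot be reduced to a simple series/parallel combination). Setting node B to ground and injecting 1 A at node A, the 3-node admittance system at A, C, D solves to V_A = Z_AB = 99.99 - j5.003 Ω = 100.1∠-2.9° Ω.
Step 4 — Power factor: PF = cos(φ) = Re(Z)/|Z| = 99.9909/100.116 = 0.9988.
Step 5 — Type: Im(Z) = -5.003 ⇒ leading (phase φ = -2.9°).

PF = 0.9988 (leading, φ = -2.9°)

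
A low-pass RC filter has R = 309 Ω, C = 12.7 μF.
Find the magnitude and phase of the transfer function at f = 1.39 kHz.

Step 1 — Angular frequency: ω = 2π·1390 = 8734 rad/s.
Step 2 — Transfer function: H(jω) = 1/(1 + jωRC).
Step 3 — Denominator: 1 + jωRC = 1 + j·8734·309·1.27e-05 = 1 + j34.27.
Step 4 — H = 0.0008506 - j0.02915.
Step 5 — Magnitude: |H| = 0.02916 (-30.7 dB); phase: φ = -88.3°.

|H| = 0.02916 (-30.7 dB), φ = -88.3°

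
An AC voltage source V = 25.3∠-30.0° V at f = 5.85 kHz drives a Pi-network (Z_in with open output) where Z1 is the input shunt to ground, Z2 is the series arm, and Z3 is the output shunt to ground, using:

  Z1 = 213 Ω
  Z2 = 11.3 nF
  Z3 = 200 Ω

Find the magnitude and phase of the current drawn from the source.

Step 1 — Angular frequency: ω = 2π·f = 2π·5850 = 3.676e+04 rad/s.
Step 2 — Component impedances:
  Z1: Z = R = 213 Ω
  Z2: Z = 1/(jωC) = -j/(ω·C) = 0 - j2408 Ω
  Z3: Z = R = 200 Ω
Step 3 — With open output, the series arm Z2 and the output shunt Z3 appear in series to ground: Z2 + Z3 = 200 - j2408 Ω.
Step 4 — Parallel with input shunt Z1: Z_in = Z1 || (Z2 + Z3) = 209.9 - j18.31 Ω = 210.7∠-5.0° Ω.
Step 5 — Source phasor: V = 25.3∠-30.0° V = 21.91 - j12.65 V.
Step 6 — Ohm's law: I = V / Z_total = (21.91 - j12.65) / (209.9 - j18.31) = 0.1088 - j0.05079 A.
Step 7 — Convert to polar: |I| = 0.1201 A, ∠I = -25.0°.

I = 0.1201∠-25.0° A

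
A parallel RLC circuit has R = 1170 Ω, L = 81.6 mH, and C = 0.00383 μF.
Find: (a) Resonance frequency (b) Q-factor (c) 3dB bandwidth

Step 1 — Resonance: ω₀ = 1/√(LC) = 1/√(0.0816·3.83e-09) = 5.657e+04 rad/s.
Step 2 — f₀ = ω₀/(2π) = 9003 Hz.
Step 3 — Parallel Q: Q = R/(ω₀L) = 1170/(5.657e+04·0.0816) = 0.2535.
Step 4 — Bandwidth: Δω = ω₀/Q = 2.232e+05 rad/s; BW = Δω/(2π) = 3.552e+04 Hz.

(a) f₀ = 9003 Hz  (b) Q = 0.2535  (c) BW = 3.552e+04 Hz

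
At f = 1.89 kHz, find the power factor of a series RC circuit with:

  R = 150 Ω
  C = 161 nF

Step 1 — Angular frequency: ω = 2π·f = 2π·1890 = 1.188e+04 rad/s.
Step 2 — Component impedances:
  R: Z = R = 150 Ω
  C: Z = 1/(jωC) = -j/(ω·C) = 0 - j523 Ω
Step 3 — Series combination: Z_total = R + C = 150 - j523 Ω = 544.1∠-74.0° Ω.
Step 4 — Power factor: PF = cos(φ) = Re(Z)/|Z| = 150/544.1 = 0.2757.
Step 5 — Type: Im(Z) = -523 ⇒ leading (phase φ = -74.0°).

PF = 0.2757 (leading, φ = -74.0°)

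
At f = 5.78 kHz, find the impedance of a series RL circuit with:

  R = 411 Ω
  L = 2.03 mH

Step 1 — Angular frequency: ω = 2π·f = 2π·5780 = 3.632e+04 rad/s.
Step 2 — Component impedances:
  R: Z = R = 411 Ω
  L: Z = jωL = j·3.632e+04·0.00203 = 0 + j73.72 Ω
Step 3 — Series combination: Z_total = R + L = 411 + j73.72 Ω = 417.6∠10.2° Ω.

Z = 411 + j73.72 Ω = 417.6∠10.2° Ω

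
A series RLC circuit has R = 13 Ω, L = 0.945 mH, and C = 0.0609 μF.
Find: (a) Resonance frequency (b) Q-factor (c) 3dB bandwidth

Step 1 — Resonance: ω₀ = 1/√(LC) = 1/√(0.000945·6.09e-08) = 1.318e+05 rad/s.
Step 2 — f₀ = ω₀/(2π) = 2.098e+04 Hz.
Step 3 — Series Q: Q = ω₀L/R = 1.318e+05·0.000945/13 = 9.582.
Step 4 — Bandwidth: Δω = ω₀/Q = 1.376e+04 rad/s; BW = Δω/(2π) = 2189 Hz.

(a) f₀ = 2.098e+04 Hz  (b) Q = 9.582  (c) BW = 2189 Hz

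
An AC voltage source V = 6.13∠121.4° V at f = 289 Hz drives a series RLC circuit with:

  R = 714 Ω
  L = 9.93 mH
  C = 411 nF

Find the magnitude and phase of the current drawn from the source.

Step 1 — Angular frequency: ω = 2π·f = 2π·289 = 1816 rad/s.
Step 2 — Component impedances:
  R: Z = R = 714 Ω
  L: Z = jωL = j·1816·0.00993 = 0 + j18.03 Ω
  C: Z = 1/(jωC) = -j/(ω·C) = 0 - j1340 Ω
Step 3 — Series combination: Z_total = R + L + C = 714 - j1322 Ω = 1502∠-61.6° Ω.
Step 4 — Source phasor: V = 6.13∠121.4° V = -3.194 + j5.232 V.
Step 5 — Ohm's law: I = V / Z_total = (-3.194 + j5.232) / (714 - j1322) = -0.004074 - j0.0002153 A.
Step 6 — Convert to polar: |I| = 0.00408 A, ∠I = -177.0°.

I = 0.00408∠-177.0° A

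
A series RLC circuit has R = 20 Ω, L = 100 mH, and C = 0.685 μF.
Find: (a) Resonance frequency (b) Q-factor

Step 1 — Resonance condition Im(Z)=0 gives ω₀ = 1/√(LC).
Step 2 — ω₀ = 1/√(0.1·6.85e-07) = 3821 rad/s.
Step 3 — f₀ = ω₀/(2π) = 608.1 Hz.
Step 4 — Series Q: Q = ω₀L/R = 3821·0.1/20 = 19.1.

(a) f₀ = 608.1 Hz  (b) Q = 19.1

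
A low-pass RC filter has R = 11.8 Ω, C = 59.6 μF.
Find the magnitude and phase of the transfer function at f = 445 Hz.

Step 1 — Angular frequency: ω = 2π·445 = 2796 rad/s.
Step 2 — Transfer function: H(jω) = 1/(1 + jωRC).
Step 3 — Denominator: 1 + jωRC = 1 + j·2796·11.8·5.96e-05 = 1 + j1.966.
Step 4 — H = 0.2055 - j0.4041.
Step 5 — Magnitude: |H| = 0.4533 (-6.9 dB); phase: φ = -63.0°.

|H| = 0.4533 (-6.9 dB), φ = -63.0°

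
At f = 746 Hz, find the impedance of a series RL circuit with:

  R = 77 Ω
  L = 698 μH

Step 1 — Angular frequency: ω = 2π·f = 2π·746 = 4687 rad/s.
Step 2 — Component impedances:
  R: Z = R = 77 Ω
  L: Z = jωL = j·4687·0.000698 = 0 + j3.272 Ω
Step 3 — Series combination: Z_total = R + L = 77 + j3.272 Ω = 77.07∠2.4° Ω.

Z = 77 + j3.272 Ω = 77.07∠2.4° Ω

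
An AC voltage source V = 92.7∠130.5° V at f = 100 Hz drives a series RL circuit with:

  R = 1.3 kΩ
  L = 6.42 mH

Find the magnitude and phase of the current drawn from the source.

Step 1 — Angular frequency: ω = 2π·f = 2π·100 = 628.3 rad/s.
Step 2 — Component impedances:
  R: Z = R = 1300 Ω
  L: Z = jωL = j·628.3·0.00642 = 0 + j4.034 Ω
Step 3 — Series combination: Z_total = R + L = 1300 + j4.034 Ω = 1300∠0.2° Ω.
Step 4 — Source phasor: V = 92.7∠130.5° V = -60.2 + j70.49 V.
Step 5 — Ohm's law: I = V / Z_total = (-60.2 + j70.49) / (1300 + j4.034) = -0.04614 + j0.05437 A.
Step 6 — Convert to polar: |I| = 0.07131 A, ∠I = 130.3°.

I = 0.07131∠130.3° A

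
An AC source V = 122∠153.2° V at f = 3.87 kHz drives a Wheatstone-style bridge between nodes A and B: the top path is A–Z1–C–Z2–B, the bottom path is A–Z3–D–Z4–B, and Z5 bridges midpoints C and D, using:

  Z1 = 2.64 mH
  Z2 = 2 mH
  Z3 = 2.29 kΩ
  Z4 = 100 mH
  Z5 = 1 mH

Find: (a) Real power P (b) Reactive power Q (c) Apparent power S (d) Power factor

Step 1 — Angular frequency: ω = 2π·f = 2π·3870 = 2.432e+04 rad/s.
Step 2 — Component impedances:
  Z1: Z = jωL = j·2.432e+04·0.00264 = 0 + j64.19 Ω
  Z2: Z = jωL = j·2.432e+04·0.002 = 0 + j48.63 Ω
  Z3: Z = R = 2290 Ω
  Z4: Z = jωL = j·2.432e+04·0.1 = 0 + j2432 Ω
  Z5: Z = jωL = j·2.432e+04·0.001 = 0 + j24.32 Ω
Step 3 — Bridge requires nodal analysis (the Z5 bridge couples midpoints C and D, so the two paths cannot be reduced to a simple series/parallel combination). Setting node B to ground and injecting 1 A at node A, the 3-node admittance system at A, C, D solves to V_A = Z_AB = 1.823 + j111.8 Ω = 111.8∠89.1° Ω.
Step 4 — Source phasor: V = 122∠153.2° V = -108.9 + j55.01 V.
Step 5 — Current: I = V / Z = 0.476 + j0.9817 A = 1.091∠64.1° A.
Step 6 — Complex power: S = V·I* = 2.17 + j133.1 VA.
Step 7 — Real power: P = Re(S) = 2.17 W.
Step 8 — Reactive power: Q = Im(S) = 133.1 VAR.
Step 9 — Apparent power: |S| = 133.1 VA.
Step 10 — Power factor: PF = P/|S| = 0.01631 (lagging).

(a) P = 2.17 W  (b) Q = 133.1 VAR  (c) S = 133.1 VA  (d) PF = 0.01631 (lagging)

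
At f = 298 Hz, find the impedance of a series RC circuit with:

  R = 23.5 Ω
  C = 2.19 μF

Step 1 — Angular frequency: ω = 2π·f = 2π·298 = 1872 rad/s.
Step 2 — Component impedances:
  R: Z = R = 23.5 Ω
  C: Z = 1/(jωC) = -j/(ω·C) = 0 - j243.9 Ω
Step 3 — Series combination: Z_total = R + C = 23.5 - j243.9 Ω = 245∠-84.5° Ω.

Z = 23.5 - j243.9 Ω = 245∠-84.5° Ω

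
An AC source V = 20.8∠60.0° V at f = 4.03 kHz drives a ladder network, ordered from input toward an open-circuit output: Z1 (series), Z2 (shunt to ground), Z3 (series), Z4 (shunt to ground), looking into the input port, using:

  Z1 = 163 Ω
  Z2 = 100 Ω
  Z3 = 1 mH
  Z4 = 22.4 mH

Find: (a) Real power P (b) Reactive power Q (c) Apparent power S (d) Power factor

Step 1 — Angular frequency: ω = 2π·f = 2π·4030 = 2.532e+04 rad/s.
Step 2 — Component impedances:
  Z1: Z = R = 163 Ω
  Z2: Z = R = 100 Ω
  Z3: Z = jωL = j·2.532e+04·0.001 = 0 + j25.32 Ω
  Z4: Z = jωL = j·2.532e+04·0.0224 = 0 + j567.2 Ω
Step 3 — Ladder network (open output): work backward from the far end, alternating series and parallel combinations. Z_in = 260.2 + j16.41 Ω = 260.7∠3.6° Ω.
Step 4 — Source phasor: V = 20.8∠60.0° V = 10.4 + j18.01 V.
Step 5 — Current: I = V / Z = 0.04415 + j0.06644 A = 0.07977∠56.4° A.
Step 6 — Complex power: S = V·I* = 1.656 + j0.1044 VA.
Step 7 — Real power: P = Re(S) = 1.656 W.
Step 8 — Reactive power: Q = Im(S) = 0.1044 VAR.
Step 9 — Apparent power: |S| = 1.659 VA.
Step 10 — Power factor: PF = P/|S| = 0.998 (lagging).

(a) P = 1.656 W  (b) Q = 0.1044 VAR  (c) S = 1.659 VA  (d) PF = 0.998 (lagging)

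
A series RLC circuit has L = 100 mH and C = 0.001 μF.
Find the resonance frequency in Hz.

Step 1 — Resonance condition Im(Z)=0 gives ω₀ = 1/√(LC).
Step 2 — ω₀ = 1/√(0.1·1e-09) = 1e+05 rad/s.
Step 3 — f₀ = ω₀/(2π) = 1.592e+04 Hz.

f₀ = 1.592e+04 Hz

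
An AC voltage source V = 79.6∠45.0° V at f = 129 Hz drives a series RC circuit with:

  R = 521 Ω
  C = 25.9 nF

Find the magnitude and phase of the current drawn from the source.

Step 1 — Angular frequency: ω = 2π·f = 2π·129 = 810.5 rad/s.
Step 2 — Component impedances:
  R: Z = R = 521 Ω
  C: Z = 1/(jωC) = -j/(ω·C) = 0 - j4.764e+04 Ω
Step 3 — Series combination: Z_total = R + C = 521 - j4.764e+04 Ω = 4.764e+04∠-89.4° Ω.
Step 4 — Source phasor: V = 79.6∠45.0° V = 56.29 + j56.29 V.
Step 5 — Ohm's law: I = V / Z_total = (56.29 + j56.29) / (521 - j4.764e+04) = -0.001169 + j0.001194 A.
Step 6 — Convert to polar: |I| = 0.001671 A, ∠I = 134.4°.

I = 0.001671∠134.4° A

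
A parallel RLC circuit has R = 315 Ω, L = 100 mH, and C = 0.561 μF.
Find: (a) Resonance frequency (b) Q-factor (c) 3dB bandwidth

Step 1 — Resonance: ω₀ = 1/√(LC) = 1/√(0.1·5.61e-07) = 4222 rad/s.
Step 2 — f₀ = ω₀/(2π) = 672 Hz.
Step 3 — Parallel Q: Q = R/(ω₀L) = 315/(4222·0.1) = 0.7461.
Step 4 — Bandwidth: Δω = ω₀/Q = 5659 rad/s; BW = Δω/(2π) = 900.6 Hz.

(a) f₀ = 672 Hz  (b) Q = 0.7461  (c) BW = 900.6 Hz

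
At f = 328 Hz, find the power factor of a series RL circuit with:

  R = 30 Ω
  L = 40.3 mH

Step 1 — Angular frequency: ω = 2π·f = 2π·328 = 2061 rad/s.
Step 2 — Component impedances:
  R: Z = R = 30 Ω
  L: Z = jωL = j·2061·0.0403 = 0 + j83.05 Ω
Step 3 — Series combination: Z_total = R + L = 30 + j83.05 Ω = 88.31∠70.1° Ω.
Step 4 — Power factor: PF = cos(φ) = Re(Z)/|Z| = 30/88.31 = 0.3397.
Step 5 — Type: Im(Z) = 83.05 ⇒ lagging (phase φ = 70.1°).

PF = 0.3397 (lagging, φ = 70.1°)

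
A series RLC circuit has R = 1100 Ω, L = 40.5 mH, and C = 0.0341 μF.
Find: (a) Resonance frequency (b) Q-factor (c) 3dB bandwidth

Step 1 — Resonance condition Im(Z)=0 gives ω₀ = 1/√(LC).
Step 2 — ω₀ = 1/√(0.0405·3.41e-08) = 2.691e+04 rad/s.
Step 3 — f₀ = ω₀/(2π) = 4283 Hz.
Step 4 — Series Q: Q = ω₀L/R = 2.691e+04·0.0405/1100 = 0.9907.
Step 5 — 3dB bandwidth: Δω = ω₀/Q = 2.716e+04 rad/s; BW = Δω/(2π) = 4323 Hz.

(a) f₀ = 4283 Hz  (b) Q = 0.9907  (c) BW = 4323 Hz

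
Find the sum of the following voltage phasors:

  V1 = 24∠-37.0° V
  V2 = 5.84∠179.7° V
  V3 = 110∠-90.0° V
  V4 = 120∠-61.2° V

Step 1 — Convert each phasor to rectangular form:
  V1 = 24·(cos(-37.0°) + j·sin(-37.0°)) = 19.17 - j14.44 V
  V2 = 5.84·(cos(179.7°) + j·sin(179.7°)) = -5.84 + j0.03058 V
  V3 = 110·(cos(-90.0°) + j·sin(-90.0°)) = 0 - j110 V
  V4 = 120·(cos(-61.2°) + j·sin(-61.2°)) = 57.81 - j105.2 V
Step 2 — Sum components: V_total = 71.14 - j229.6 V.
Step 3 — Convert to polar: |V_total| = 240.3 V, ∠V_total = -72.8°.

V_total = 240.3∠-72.8° V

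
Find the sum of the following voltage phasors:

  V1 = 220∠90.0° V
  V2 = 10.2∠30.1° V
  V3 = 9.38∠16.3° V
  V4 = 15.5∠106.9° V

Step 1 — Convert each phasor to rectangular form:
  V1 = 220·(cos(90.0°) + j·sin(90.0°)) = 0 + j220 V
  V2 = 10.2·(cos(30.1°) + j·sin(30.1°)) = 8.825 + j5.115 V
  V3 = 9.38·(cos(16.3°) + j·sin(16.3°)) = 9.003 + j2.633 V
  V4 = 15.5·(cos(106.9°) + j·sin(106.9°)) = -4.506 + j14.83 V
Step 2 — Sum components: V_total = 13.32 + j242.6 V.
Step 3 — Convert to polar: |V_total| = 242.9 V, ∠V_total = 86.9°.

V_total = 242.9∠86.9° V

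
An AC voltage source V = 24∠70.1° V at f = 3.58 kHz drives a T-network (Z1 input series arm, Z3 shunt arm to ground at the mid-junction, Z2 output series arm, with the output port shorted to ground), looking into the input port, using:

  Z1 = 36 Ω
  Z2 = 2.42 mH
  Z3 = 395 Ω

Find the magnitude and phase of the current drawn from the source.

Step 1 — Angular frequency: ω = 2π·f = 2π·3580 = 2.249e+04 rad/s.
Step 2 — Component impedances:
  Z1: Z = R = 36 Ω
  Z2: Z = jωL = j·2.249e+04·0.00242 = 0 + j54.44 Ω
  Z3: Z = R = 395 Ω
Step 3 — With the output port shorted to ground, the output series arm Z2 runs from the junction to ground; the shunt arm Z3 also runs from the junction to ground. They appear in parallel: Z3 || Z2 = 7.362 + j53.42 Ω.
Step 4 — Series with input arm Z1: Z_in = Z1 + (Z3 || Z2) = 43.36 + j53.42 Ω = 68.8∠50.9° Ω.
Step 5 — Source phasor: V = 24∠70.1° V = 8.169 + j22.57 V.
Step 6 — Ohm's law: I = V / Z_total = (8.169 + j22.57) / (43.36 + j53.42) = 0.3295 + j0.1145 A.
Step 7 — Convert to polar: |I| = 0.3488 A, ∠I = 19.2°.

I = 0.3488∠19.2° A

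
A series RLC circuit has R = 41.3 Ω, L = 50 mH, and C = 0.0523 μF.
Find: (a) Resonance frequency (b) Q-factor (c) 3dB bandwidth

Step 1 — Resonance condition Im(Z)=0 gives ω₀ = 1/√(LC).
Step 2 — ω₀ = 1/√(0.05·5.23e-08) = 1.956e+04 rad/s.
Step 3 — f₀ = ω₀/(2π) = 3112 Hz.
Step 4 — Series Q: Q = ω₀L/R = 1.956e+04·0.05/41.3 = 23.67.
Step 5 — 3dB bandwidth: Δω = ω₀/Q = 826 rad/s; BW = Δω/(2π) = 131.5 Hz.

(a) f₀ = 3112 Hz  (b) Q = 23.67  (c) BW = 131.5 Hz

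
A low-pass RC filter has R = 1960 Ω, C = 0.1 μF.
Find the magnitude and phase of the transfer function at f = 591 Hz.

Step 1 — Angular frequency: ω = 2π·591 = 3713 rad/s.
Step 2 — Transfer function: H(jω) = 1/(1 + jωRC).
Step 3 — Denominator: 1 + jωRC = 1 + j·3713·1960·1e-07 = 1 + j0.7278.
Step 4 — H = 0.6537 - j0.4758.
Step 5 — Magnitude: |H| = 0.8085 (-1.8 dB); phase: φ = -36.0°.

|H| = 0.8085 (-1.8 dB), φ = -36.0°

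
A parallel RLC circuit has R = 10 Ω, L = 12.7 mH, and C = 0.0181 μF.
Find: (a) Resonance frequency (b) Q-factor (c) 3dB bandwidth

Step 1 — Resonance: ω₀ = 1/√(LC) = 1/√(0.0127·1.81e-08) = 6.596e+04 rad/s.
Step 2 — f₀ = ω₀/(2π) = 1.05e+04 Hz.
Step 3 — Parallel Q: Q = R/(ω₀L) = 10/(6.596e+04·0.0127) = 0.01194.
Step 4 — Bandwidth: Δω = ω₀/Q = 5.525e+06 rad/s; BW = Δω/(2π) = 8.793e+05 Hz.

(a) f₀ = 1.05e+04 Hz  (b) Q = 0.01194  (c) BW = 8.793e+05 Hz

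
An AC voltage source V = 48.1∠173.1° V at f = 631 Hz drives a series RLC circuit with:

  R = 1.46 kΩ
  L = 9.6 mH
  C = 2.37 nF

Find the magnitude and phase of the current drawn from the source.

Step 1 — Angular frequency: ω = 2π·f = 2π·631 = 3965 rad/s.
Step 2 — Component impedances:
  R: Z = R = 1460 Ω
  L: Z = jωL = j·3965·0.0096 = 0 + j38.06 Ω
  C: Z = 1/(jωC) = -j/(ω·C) = 0 - j1.064e+05 Ω
Step 3 — Series combination: Z_total = R + L + C = 1460 - j1.064e+05 Ω = 1.064e+05∠-89.2° Ω.
Step 4 — Source phasor: V = 48.1∠173.1° V = -47.75 + j5.779 V.
Step 5 — Ohm's law: I = V / Z_total = (-47.75 + j5.779) / (1460 - j1.064e+05) = -6.047e-05 - j0.000448 A.
Step 6 — Convert to polar: |I| = 0.0004521 A, ∠I = -97.7°.

I = 0.0004521∠-97.7° A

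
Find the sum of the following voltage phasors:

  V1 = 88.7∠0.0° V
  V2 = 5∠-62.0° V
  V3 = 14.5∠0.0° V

Step 1 — Convert each phasor to rectangular form:
  V1 = 88.7·(cos(0.0°) + j·sin(0.0°)) = 88.7 V
  V2 = 5·(cos(-62.0°) + j·sin(-62.0°)) = 2.347 - j4.415 V
  V3 = 14.5·(cos(0.0°) + j·sin(0.0°)) = 14.5 V
Step 2 — Sum components: V_total = 105.5 - j4.415 V.
Step 3 — Convert to polar: |V_total| = 105.6 V, ∠V_total = -2.4°.

V_total = 105.6∠-2.4° V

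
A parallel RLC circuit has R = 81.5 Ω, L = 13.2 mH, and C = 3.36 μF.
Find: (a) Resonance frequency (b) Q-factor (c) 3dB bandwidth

Step 1 — Resonance: ω₀ = 1/√(LC) = 1/√(0.0132·3.36e-06) = 4748 rad/s.
Step 2 — f₀ = ω₀/(2π) = 755.7 Hz.
Step 3 — Parallel Q: Q = R/(ω₀L) = 81.5/(4748·0.0132) = 1.3.
Step 4 — Bandwidth: Δω = ω₀/Q = 3652 rad/s; BW = Δω/(2π) = 581.2 Hz.

(a) f₀ = 755.7 Hz  (b) Q = 1.3  (c) BW = 581.2 Hz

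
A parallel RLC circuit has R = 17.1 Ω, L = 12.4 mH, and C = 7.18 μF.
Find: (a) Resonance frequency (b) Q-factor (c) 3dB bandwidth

Step 1 — Resonance: ω₀ = 1/√(LC) = 1/√(0.0124·7.18e-06) = 3351 rad/s.
Step 2 — f₀ = ω₀/(2π) = 533.4 Hz.
Step 3 — Parallel Q: Q = R/(ω₀L) = 17.1/(3351·0.0124) = 0.4115.
Step 4 — Bandwidth: Δω = ω₀/Q = 8145 rad/s; BW = Δω/(2π) = 1296 Hz.

(a) f₀ = 533.4 Hz  (b) Q = 0.4115  (c) BW = 1296 Hz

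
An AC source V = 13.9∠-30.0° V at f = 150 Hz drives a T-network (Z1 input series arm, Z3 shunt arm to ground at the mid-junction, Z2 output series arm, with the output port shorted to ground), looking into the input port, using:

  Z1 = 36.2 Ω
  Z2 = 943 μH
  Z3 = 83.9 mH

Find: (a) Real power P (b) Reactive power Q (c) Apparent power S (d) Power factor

Step 1 — Angular frequency: ω = 2π·f = 2π·150 = 942.5 rad/s.
Step 2 — Component impedances:
  Z1: Z = R = 36.2 Ω
  Z2: Z = jωL = j·942.5·0.000943 = 0 + j0.8888 Ω
  Z3: Z = jωL = j·942.5·0.0839 = 0 + j79.07 Ω
Step 3 — With the output port shorted to ground, the output series arm Z2 runs from the junction to ground; the shunt arm Z3 also runs from the junction to ground. They appear in parallel: Z3 || Z2 = 0 + j0.8789 Ω.
Step 4 — Series with input arm Z1: Z_in = Z1 + (Z3 || Z2) = 36.2 + j0.8789 Ω = 36.21∠1.4° Ω.
Step 5 — Source phasor: V = 13.9∠-30.0° V = 12.04 - j6.95 V.
Step 6 — Current: I = V / Z = 0.3277 - j0.1999 A = 0.3839∠-31.4° A.
Step 7 — Complex power: S = V·I* = 5.334 + j0.1295 VA.
Step 8 — Real power: P = Re(S) = 5.334 W.
Step 9 — Reactive power: Q = Im(S) = 0.1295 VAR.
Step 10 — Apparent power: |S| = 5.336 VA.
Step 11 — Power factor: PF = P/|S| = 0.9997 (lagging).

(a) P = 5.334 W  (b) Q = 0.1295 VAR  (c) S = 5.336 VA  (d) PF = 0.9997 (lagging)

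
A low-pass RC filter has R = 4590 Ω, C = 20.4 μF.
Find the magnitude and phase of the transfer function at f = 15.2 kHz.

Step 1 — Angular frequency: ω = 2π·1.52e+04 = 9.55e+04 rad/s.
Step 2 — Transfer function: H(jω) = 1/(1 + jωRC).
Step 3 — Denominator: 1 + jωRC = 1 + j·9.55e+04·4590·2.04e-05 = 1 + j8943.
Step 4 — H = 1.25e-08 - j0.0001118.
Step 5 — Magnitude: |H| = 0.0001118 (-79.0 dB); phase: φ = -90.0°.

|H| = 0.0001118 (-79.0 dB), φ = -90.0°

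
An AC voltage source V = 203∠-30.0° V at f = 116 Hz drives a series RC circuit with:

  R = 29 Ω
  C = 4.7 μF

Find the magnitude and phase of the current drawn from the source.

Step 1 — Angular frequency: ω = 2π·f = 2π·116 = 728.8 rad/s.
Step 2 — Component impedances:
  R: Z = R = 29 Ω
  C: Z = 1/(jωC) = -j/(ω·C) = 0 - j291.9 Ω
Step 3 — Series combination: Z_total = R + C = 29 - j291.9 Ω = 293.4∠-84.3° Ω.
Step 4 — Source phasor: V = 203∠-30.0° V = 175.8 - j101.5 V.
Step 5 — Ohm's law: I = V / Z_total = (175.8 - j101.5) / (29 - j291.9) = 0.4035 + j0.5621 A.
Step 6 — Convert to polar: |I| = 0.692 A, ∠I = 54.3°.

I = 0.692∠54.3° A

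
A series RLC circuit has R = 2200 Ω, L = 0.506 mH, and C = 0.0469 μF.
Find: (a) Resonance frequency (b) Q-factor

Step 1 — Resonance condition Im(Z)=0 gives ω₀ = 1/√(LC).
Step 2 — ω₀ = 1/√(0.000506·4.69e-08) = 2.053e+05 rad/s.
Step 3 — f₀ = ω₀/(2π) = 3.267e+04 Hz.
Step 4 — Series Q: Q = ω₀L/R = 2.053e+05·0.000506/2200 = 0.04721.

(a) f₀ = 3.267e+04 Hz  (b) Q = 0.04721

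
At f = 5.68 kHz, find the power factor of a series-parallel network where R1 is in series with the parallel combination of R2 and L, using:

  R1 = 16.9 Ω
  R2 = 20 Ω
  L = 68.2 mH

Step 1 — Angular frequency: ω = 2π·f = 2π·5680 = 3.569e+04 rad/s.
Step 2 — Component impedances:
  R1: Z = R = 16.9 Ω
  R2: Z = R = 20 Ω
  L: Z = jωL = j·3.569e+04·0.0682 = 0 + j2434 Ω
Step 3 — Parallel branch: R2 || L = 1/(1/R2 + 1/L) = 20 + j0.1643 Ω.
Step 4 — Series with R1: Z_total = R1 + (R2 || L) = 36.9 + j0.1643 Ω = 36.9∠0.3° Ω.
Step 5 — Power factor: PF = cos(φ) = Re(Z)/|Z| = 36.9/36.9 = 1.
Step 6 — Type: Im(Z) = 0.1643 ⇒ lagging (phase φ = 0.3°).

PF = 1 (lagging, φ = 0.3°)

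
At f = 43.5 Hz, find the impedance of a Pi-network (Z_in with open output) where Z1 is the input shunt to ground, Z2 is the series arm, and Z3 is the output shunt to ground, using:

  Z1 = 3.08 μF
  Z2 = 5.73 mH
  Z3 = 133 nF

Step 1 — Angular frequency: ω = 2π·f = 2π·43.5 = 273.3 rad/s.
Step 2 — Component impedances:
  Z1: Z = 1/(jωC) = -j/(ω·C) = 0 - j1188 Ω
  Z2: Z = jωL = j·273.3·0.00573 = 0 + j1.566 Ω
  Z3: Z = 1/(jωC) = -j/(ω·C) = 0 - j2.751e+04 Ω
Step 3 — With open output, the series arm Z2 and the output shunt Z3 appear in series to ground: Z2 + Z3 = 0 - j2.751e+04 Ω.
Step 4 — Parallel with input shunt Z1: Z_in = Z1 || (Z2 + Z3) = 0 - j1139 Ω = 1139∠-90.0° Ω.

Z = 0 - j1139 Ω = 1139∠-90.0° Ω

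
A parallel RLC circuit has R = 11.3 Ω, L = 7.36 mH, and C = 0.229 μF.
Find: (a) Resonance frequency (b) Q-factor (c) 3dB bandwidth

Step 1 — Resonance: ω₀ = 1/√(LC) = 1/√(0.00736·2.29e-07) = 2.436e+04 rad/s.
Step 2 — f₀ = ω₀/(2π) = 3877 Hz.
Step 3 — Parallel Q: Q = R/(ω₀L) = 11.3/(2.436e+04·0.00736) = 0.06303.
Step 4 — Bandwidth: Δω = ω₀/Q = 3.864e+05 rad/s; BW = Δω/(2π) = 6.15e+04 Hz.

(a) f₀ = 3877 Hz  (b) Q = 0.06303  (c) BW = 6.15e+04 Hz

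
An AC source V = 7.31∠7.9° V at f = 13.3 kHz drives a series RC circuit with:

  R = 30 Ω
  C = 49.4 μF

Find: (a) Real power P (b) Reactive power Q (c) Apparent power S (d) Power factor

Step 1 — Angular frequency: ω = 2π·f = 2π·1.33e+04 = 8.357e+04 rad/s.
Step 2 — Component impedances:
  R: Z = R = 30 Ω
  C: Z = 1/(jωC) = -j/(ω·C) = 0 - j0.2422 Ω
Step 3 — Series combination: Z_total = R + C = 30 - j0.2422 Ω = 30∠-0.5° Ω.
Step 4 — Source phasor: V = 7.31∠7.9° V = 7.241 + j1.005 V.
Step 5 — Current: I = V / Z = 0.2411 + j0.03544 A = 0.2437∠8.4° A.
Step 6 — Complex power: S = V·I* = 1.781 - j0.01438 VA.
Step 7 — Real power: P = Re(S) = 1.781 W.
Step 8 — Reactive power: Q = Im(S) = -0.01438 VAR.
Step 9 — Apparent power: |S| = 1.781 VA.
Step 10 — Power factor: PF = P/|S| = 1 (leading).

(a) P = 1.781 W  (b) Q = -0.01438 VAR  (c) S = 1.781 VA  (d) PF = 1 (leading)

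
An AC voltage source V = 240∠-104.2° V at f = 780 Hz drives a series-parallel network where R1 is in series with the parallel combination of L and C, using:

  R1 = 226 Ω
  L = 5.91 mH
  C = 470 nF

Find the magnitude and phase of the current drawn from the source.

Step 1 — Angular frequency: ω = 2π·f = 2π·780 = 4901 rad/s.
Step 2 — Component impedances:
  R1: Z = R = 226 Ω
  L: Z = jωL = j·4901·0.00591 = 0 + j28.96 Ω
  C: Z = 1/(jωC) = -j/(ω·C) = 0 - j434.1 Ω
Step 3 — Parallel branch: L || C = 1/(1/L + 1/C) = 0 + j31.03 Ω.
Step 4 — Series with R1: Z_total = R1 + (L || C) = 226 + j31.03 Ω = 228.1∠7.8° Ω.
Step 5 — Source phasor: V = 240∠-104.2° V = -58.87 - j232.7 V.
Step 6 — Ohm's law: I = V / Z_total = (-58.87 - j232.7) / (226 + j31.03) = -0.3944 - j0.9753 A.
Step 7 — Convert to polar: |I| = 1.052 A, ∠I = -112.0°.

I = 1.052∠-112.0° A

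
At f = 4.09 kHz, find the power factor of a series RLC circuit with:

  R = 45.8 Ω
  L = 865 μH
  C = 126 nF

Step 1 — Angular frequency: ω = 2π·f = 2π·4090 = 2.57e+04 rad/s.
Step 2 — Component impedances:
  R: Z = R = 45.8 Ω
  L: Z = jωL = j·2.57e+04·0.000865 = 0 + j22.23 Ω
  C: Z = 1/(jωC) = -j/(ω·C) = 0 - j308.8 Ω
Step 3 — Series combination: Z_total = R + L + C = 45.8 - j286.6 Ω = 290.2∠-80.9° Ω.
Step 4 — Power factor: PF = cos(φ) = Re(Z)/|Z| = 45.8/290.2 = 0.1578.
Step 5 — Type: Im(Z) = -286.6 ⇒ leading (phase φ = -80.9°).

PF = 0.1578 (leading, φ = -80.9°)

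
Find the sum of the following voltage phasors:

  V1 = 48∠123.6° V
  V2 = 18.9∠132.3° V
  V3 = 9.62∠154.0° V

Step 1 — Convert each phasor to rectangular form:
  V1 = 48·(cos(123.6°) + j·sin(123.6°)) = -26.56 + j39.98 V
  V2 = 18.9·(cos(132.3°) + j·sin(132.3°)) = -12.72 + j13.98 V
  V3 = 9.62·(cos(154.0°) + j·sin(154.0°)) = -8.646 + j4.217 V
Step 2 — Sum components: V_total = -47.93 + j58.18 V.
Step 3 — Convert to polar: |V_total| = 75.38 V, ∠V_total = 129.5°.

V_total = 75.38∠129.5° V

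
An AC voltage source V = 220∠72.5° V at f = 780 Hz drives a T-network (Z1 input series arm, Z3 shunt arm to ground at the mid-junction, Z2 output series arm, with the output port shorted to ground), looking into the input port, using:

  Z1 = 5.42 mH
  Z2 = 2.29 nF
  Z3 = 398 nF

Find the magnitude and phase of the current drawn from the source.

Step 1 — Angular frequency: ω = 2π·f = 2π·780 = 4901 rad/s.
Step 2 — Component impedances:
  Z1: Z = jωL = j·4901·0.00542 = 0 + j26.56 Ω
  Z2: Z = 1/(jωC) = -j/(ω·C) = 0 - j8.91e+04 Ω
  Z3: Z = 1/(jωC) = -j/(ω·C) = 0 - j512.7 Ω
Step 3 — With the output port shorted to ground, the output series arm Z2 runs from the junction to ground; the shunt arm Z3 also runs from the junction to ground. They appear in parallel: Z3 || Z2 = 0 - j509.7 Ω.
Step 4 — Series with input arm Z1: Z_in = Z1 + (Z3 || Z2) = 0 - j483.2 Ω = 483.2∠-90.0° Ω.
Step 5 — Source phasor: V = 220∠72.5° V = 66.16 + j209.8 V.
Step 6 — Ohm's law: I = V / Z_total = (66.16 + j209.8) / (0 - j483.2) = -0.4342 + j0.1369 A.
Step 7 — Convert to polar: |I| = 0.4553 A, ∠I = 162.5°.

I = 0.4553∠162.5° A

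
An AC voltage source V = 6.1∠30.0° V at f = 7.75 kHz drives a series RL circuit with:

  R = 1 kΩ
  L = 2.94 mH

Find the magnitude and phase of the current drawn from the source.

Step 1 — Angular frequency: ω = 2π·f = 2π·7750 = 4.869e+04 rad/s.
Step 2 — Component impedances:
  R: Z = R = 1000 Ω
  L: Z = jωL = j·4.869e+04·0.00294 = 0 + j143.2 Ω
Step 3 — Series combination: Z_total = R + L = 1000 + j143.2 Ω = 1010∠8.1° Ω.
Step 4 — Source phasor: V = 6.1∠30.0° V = 5.283 + j3.05 V.
Step 5 — Ohm's law: I = V / Z_total = (5.283 + j3.05) / (1000 + j143.2) = 0.005605 + j0.002248 A.
Step 6 — Convert to polar: |I| = 0.006038 A, ∠I = 21.9°.

I = 0.006038∠21.9° A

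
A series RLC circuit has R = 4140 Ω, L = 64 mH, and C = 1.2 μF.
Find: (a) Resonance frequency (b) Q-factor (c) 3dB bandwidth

Step 1 — Resonance: ω₀ = 1/√(LC) = 1/√(0.064·1.2e-06) = 3608 rad/s.
Step 2 — f₀ = ω₀/(2π) = 574.3 Hz.
Step 3 — Series Q: Q = ω₀L/R = 3608·0.064/4140 = 0.05578.
Step 4 — Bandwidth: Δω = ω₀/Q = 6.469e+04 rad/s; BW = Δω/(2π) = 1.03e+04 Hz.

(a) f₀ = 574.3 Hz  (b) Q = 0.05578  (c) BW = 1.03e+04 Hz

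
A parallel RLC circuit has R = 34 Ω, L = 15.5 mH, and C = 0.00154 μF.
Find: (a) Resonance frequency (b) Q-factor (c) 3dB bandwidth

Step 1 — Resonance: ω₀ = 1/√(LC) = 1/√(0.0155·1.54e-09) = 2.047e+05 rad/s.
Step 2 — f₀ = ω₀/(2π) = 3.258e+04 Hz.
Step 3 — Parallel Q: Q = R/(ω₀L) = 34/(2.047e+05·0.0155) = 0.01072.
Step 4 — Bandwidth: Δω = ω₀/Q = 1.91e+07 rad/s; BW = Δω/(2π) = 3.04e+06 Hz.

(a) f₀ = 3.258e+04 Hz  (b) Q = 0.01072  (c) BW = 3.04e+06 Hz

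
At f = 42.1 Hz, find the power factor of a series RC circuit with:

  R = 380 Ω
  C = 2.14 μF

Step 1 — Angular frequency: ω = 2π·f = 2π·42.1 = 264.5 rad/s.
Step 2 — Component impedances:
  R: Z = R = 380 Ω
  C: Z = 1/(jωC) = -j/(ω·C) = 0 - j1767 Ω
Step 3 — Series combination: Z_total = R + C = 380 - j1767 Ω = 1807∠-77.9° Ω.
Step 4 — Power factor: PF = cos(φ) = Re(Z)/|Z| = 380/1807 = 0.2103.
Step 5 — Type: Im(Z) = -1767 ⇒ leading (phase φ = -77.9°).

PF = 0.2103 (leading, φ = -77.9°)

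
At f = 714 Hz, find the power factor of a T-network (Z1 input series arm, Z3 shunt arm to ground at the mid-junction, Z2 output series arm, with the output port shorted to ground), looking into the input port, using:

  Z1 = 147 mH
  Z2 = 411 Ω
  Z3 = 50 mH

Step 1 — Angular frequency: ω = 2π·f = 2π·714 = 4486 rad/s.
Step 2 — Component impedances:
  Z1: Z = jωL = j·4486·0.147 = 0 + j659.5 Ω
  Z2: Z = R = 411 Ω
  Z3: Z = jωL = j·4486·0.05 = 0 + j224.3 Ω
Step 3 — With the output port shorted to ground, the output series arm Z2 runs from the junction to ground; the shunt arm Z3 also runs from the junction to ground. They appear in parallel: Z3 || Z2 = 94.32 + j172.8 Ω.
Step 4 — Series with input arm Z1: Z_in = Z1 + (Z3 || Z2) = 94.32 + j832.3 Ω = 837.6∠83.5° Ω.
Step 5 — Power factor: PF = cos(φ) = Re(Z)/|Z| = 94.32/837.6 = 0.1126.
Step 6 — Type: Im(Z) = 832.3 ⇒ lagging (phase φ = 83.5°).

PF = 0.1126 (lagging, φ = 83.5°)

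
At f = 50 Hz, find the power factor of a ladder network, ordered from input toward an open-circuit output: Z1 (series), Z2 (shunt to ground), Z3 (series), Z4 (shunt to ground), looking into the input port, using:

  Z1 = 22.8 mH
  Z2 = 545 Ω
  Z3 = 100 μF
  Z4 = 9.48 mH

Step 1 — Angular frequency: ω = 2π·f = 2π·50 = 314.2 rad/s.
Step 2 — Component impedances:
  Z1: Z = jωL = j·314.2·0.0228 = 0 + j7.163 Ω
  Z2: Z = R = 545 Ω
  Z3: Z = 1/(jωC) = -j/(ω·C) = 0 - j31.83 Ω
  Z4: Z = jωL = j·314.2·0.00948 = 0 + j2.978 Ω
Step 3 — Ladder network (open output): work backward from the far end, alternating series and parallel combinations. Z_in = 1.523 - j21.61 Ω = 21.66∠-86.0° Ω.
Step 4 — Power factor: PF = cos(φ) = Re(Z)/|Z| = 1.523/21.66 = 0.07031.
Step 5 — Type: Im(Z) = -21.61 ⇒ leading (phase φ = -86.0°).

PF = 0.07031 (leading, φ = -86.0°)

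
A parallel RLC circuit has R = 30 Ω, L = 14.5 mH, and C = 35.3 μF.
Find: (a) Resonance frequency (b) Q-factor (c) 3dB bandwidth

Step 1 — Resonance: ω₀ = 1/√(LC) = 1/√(0.0145·3.53e-05) = 1398 rad/s.
Step 2 — f₀ = ω₀/(2π) = 222.5 Hz.
Step 3 — Parallel Q: Q = R/(ω₀L) = 30/(1398·0.0145) = 1.48.
Step 4 — Bandwidth: Δω = ω₀/Q = 944.3 rad/s; BW = Δω/(2π) = 150.3 Hz.

(a) f₀ = 222.5 Hz  (b) Q = 1.48  (c) BW = 150.3 Hz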